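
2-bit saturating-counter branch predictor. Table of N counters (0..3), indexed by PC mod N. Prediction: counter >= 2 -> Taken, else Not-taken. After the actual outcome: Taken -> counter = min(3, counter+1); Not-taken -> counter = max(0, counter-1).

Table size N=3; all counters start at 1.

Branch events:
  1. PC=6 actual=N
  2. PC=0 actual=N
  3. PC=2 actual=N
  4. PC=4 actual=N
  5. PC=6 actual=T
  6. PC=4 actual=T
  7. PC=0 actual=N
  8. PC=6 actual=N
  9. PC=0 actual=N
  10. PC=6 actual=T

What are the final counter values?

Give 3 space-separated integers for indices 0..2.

Answer: 1 1 0

Derivation:
Ev 1: PC=6 idx=0 pred=N actual=N -> ctr[0]=0
Ev 2: PC=0 idx=0 pred=N actual=N -> ctr[0]=0
Ev 3: PC=2 idx=2 pred=N actual=N -> ctr[2]=0
Ev 4: PC=4 idx=1 pred=N actual=N -> ctr[1]=0
Ev 5: PC=6 idx=0 pred=N actual=T -> ctr[0]=1
Ev 6: PC=4 idx=1 pred=N actual=T -> ctr[1]=1
Ev 7: PC=0 idx=0 pred=N actual=N -> ctr[0]=0
Ev 8: PC=6 idx=0 pred=N actual=N -> ctr[0]=0
Ev 9: PC=0 idx=0 pred=N actual=N -> ctr[0]=0
Ev 10: PC=6 idx=0 pred=N actual=T -> ctr[0]=1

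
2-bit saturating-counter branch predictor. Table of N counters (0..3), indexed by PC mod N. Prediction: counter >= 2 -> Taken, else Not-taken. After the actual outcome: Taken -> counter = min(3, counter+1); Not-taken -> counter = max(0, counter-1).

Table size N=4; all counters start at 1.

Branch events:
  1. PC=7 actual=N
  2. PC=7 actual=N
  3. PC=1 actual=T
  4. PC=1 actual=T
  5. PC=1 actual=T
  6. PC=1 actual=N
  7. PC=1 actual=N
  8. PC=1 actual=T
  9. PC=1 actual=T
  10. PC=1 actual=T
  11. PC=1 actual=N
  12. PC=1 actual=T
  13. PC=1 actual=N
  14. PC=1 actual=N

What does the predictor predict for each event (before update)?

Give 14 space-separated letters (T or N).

Ev 1: PC=7 idx=3 pred=N actual=N -> ctr[3]=0
Ev 2: PC=7 idx=3 pred=N actual=N -> ctr[3]=0
Ev 3: PC=1 idx=1 pred=N actual=T -> ctr[1]=2
Ev 4: PC=1 idx=1 pred=T actual=T -> ctr[1]=3
Ev 5: PC=1 idx=1 pred=T actual=T -> ctr[1]=3
Ev 6: PC=1 idx=1 pred=T actual=N -> ctr[1]=2
Ev 7: PC=1 idx=1 pred=T actual=N -> ctr[1]=1
Ev 8: PC=1 idx=1 pred=N actual=T -> ctr[1]=2
Ev 9: PC=1 idx=1 pred=T actual=T -> ctr[1]=3
Ev 10: PC=1 idx=1 pred=T actual=T -> ctr[1]=3
Ev 11: PC=1 idx=1 pred=T actual=N -> ctr[1]=2
Ev 12: PC=1 idx=1 pred=T actual=T -> ctr[1]=3
Ev 13: PC=1 idx=1 pred=T actual=N -> ctr[1]=2
Ev 14: PC=1 idx=1 pred=T actual=N -> ctr[1]=1

Answer: N N N T T T T N T T T T T T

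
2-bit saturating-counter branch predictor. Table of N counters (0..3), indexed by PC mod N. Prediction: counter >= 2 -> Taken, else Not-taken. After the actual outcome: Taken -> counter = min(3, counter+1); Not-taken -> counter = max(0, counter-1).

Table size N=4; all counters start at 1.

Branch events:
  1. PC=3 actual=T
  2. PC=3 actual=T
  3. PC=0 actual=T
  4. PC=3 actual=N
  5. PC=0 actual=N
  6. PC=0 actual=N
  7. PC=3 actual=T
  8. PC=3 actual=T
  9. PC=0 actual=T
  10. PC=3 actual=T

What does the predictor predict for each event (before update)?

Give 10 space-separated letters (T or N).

Answer: N T N T T N T T N T

Derivation:
Ev 1: PC=3 idx=3 pred=N actual=T -> ctr[3]=2
Ev 2: PC=3 idx=3 pred=T actual=T -> ctr[3]=3
Ev 3: PC=0 idx=0 pred=N actual=T -> ctr[0]=2
Ev 4: PC=3 idx=3 pred=T actual=N -> ctr[3]=2
Ev 5: PC=0 idx=0 pred=T actual=N -> ctr[0]=1
Ev 6: PC=0 idx=0 pred=N actual=N -> ctr[0]=0
Ev 7: PC=3 idx=3 pred=T actual=T -> ctr[3]=3
Ev 8: PC=3 idx=3 pred=T actual=T -> ctr[3]=3
Ev 9: PC=0 idx=0 pred=N actual=T -> ctr[0]=1
Ev 10: PC=3 idx=3 pred=T actual=T -> ctr[3]=3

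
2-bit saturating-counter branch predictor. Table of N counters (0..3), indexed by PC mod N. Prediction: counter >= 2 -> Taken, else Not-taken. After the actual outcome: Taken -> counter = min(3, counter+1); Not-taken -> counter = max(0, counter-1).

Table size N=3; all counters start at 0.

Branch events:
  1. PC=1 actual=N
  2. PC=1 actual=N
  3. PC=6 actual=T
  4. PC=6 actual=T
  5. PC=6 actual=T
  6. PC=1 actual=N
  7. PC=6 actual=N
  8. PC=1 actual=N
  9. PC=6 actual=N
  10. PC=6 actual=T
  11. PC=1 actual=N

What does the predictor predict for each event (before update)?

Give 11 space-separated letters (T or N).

Ev 1: PC=1 idx=1 pred=N actual=N -> ctr[1]=0
Ev 2: PC=1 idx=1 pred=N actual=N -> ctr[1]=0
Ev 3: PC=6 idx=0 pred=N actual=T -> ctr[0]=1
Ev 4: PC=6 idx=0 pred=N actual=T -> ctr[0]=2
Ev 5: PC=6 idx=0 pred=T actual=T -> ctr[0]=3
Ev 6: PC=1 idx=1 pred=N actual=N -> ctr[1]=0
Ev 7: PC=6 idx=0 pred=T actual=N -> ctr[0]=2
Ev 8: PC=1 idx=1 pred=N actual=N -> ctr[1]=0
Ev 9: PC=6 idx=0 pred=T actual=N -> ctr[0]=1
Ev 10: PC=6 idx=0 pred=N actual=T -> ctr[0]=2
Ev 11: PC=1 idx=1 pred=N actual=N -> ctr[1]=0

Answer: N N N N T N T N T N N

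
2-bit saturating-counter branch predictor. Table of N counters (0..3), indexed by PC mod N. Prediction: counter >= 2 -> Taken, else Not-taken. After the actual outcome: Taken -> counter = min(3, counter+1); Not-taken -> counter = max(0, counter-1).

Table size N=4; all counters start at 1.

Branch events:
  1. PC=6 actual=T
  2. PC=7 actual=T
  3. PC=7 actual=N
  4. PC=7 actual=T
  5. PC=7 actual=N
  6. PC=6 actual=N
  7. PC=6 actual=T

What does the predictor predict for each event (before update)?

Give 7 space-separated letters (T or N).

Ev 1: PC=6 idx=2 pred=N actual=T -> ctr[2]=2
Ev 2: PC=7 idx=3 pred=N actual=T -> ctr[3]=2
Ev 3: PC=7 idx=3 pred=T actual=N -> ctr[3]=1
Ev 4: PC=7 idx=3 pred=N actual=T -> ctr[3]=2
Ev 5: PC=7 idx=3 pred=T actual=N -> ctr[3]=1
Ev 6: PC=6 idx=2 pred=T actual=N -> ctr[2]=1
Ev 7: PC=6 idx=2 pred=N actual=T -> ctr[2]=2

Answer: N N T N T T N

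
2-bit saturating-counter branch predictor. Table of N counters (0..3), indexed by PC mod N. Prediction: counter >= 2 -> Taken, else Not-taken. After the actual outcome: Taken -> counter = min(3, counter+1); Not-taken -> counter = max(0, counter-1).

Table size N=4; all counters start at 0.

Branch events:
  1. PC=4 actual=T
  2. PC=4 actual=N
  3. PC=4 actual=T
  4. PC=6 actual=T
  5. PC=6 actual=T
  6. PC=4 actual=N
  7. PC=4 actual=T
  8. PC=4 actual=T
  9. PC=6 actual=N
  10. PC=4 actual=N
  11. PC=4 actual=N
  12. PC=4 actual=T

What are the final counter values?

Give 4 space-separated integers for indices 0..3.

Ev 1: PC=4 idx=0 pred=N actual=T -> ctr[0]=1
Ev 2: PC=4 idx=0 pred=N actual=N -> ctr[0]=0
Ev 3: PC=4 idx=0 pred=N actual=T -> ctr[0]=1
Ev 4: PC=6 idx=2 pred=N actual=T -> ctr[2]=1
Ev 5: PC=6 idx=2 pred=N actual=T -> ctr[2]=2
Ev 6: PC=4 idx=0 pred=N actual=N -> ctr[0]=0
Ev 7: PC=4 idx=0 pred=N actual=T -> ctr[0]=1
Ev 8: PC=4 idx=0 pred=N actual=T -> ctr[0]=2
Ev 9: PC=6 idx=2 pred=T actual=N -> ctr[2]=1
Ev 10: PC=4 idx=0 pred=T actual=N -> ctr[0]=1
Ev 11: PC=4 idx=0 pred=N actual=N -> ctr[0]=0
Ev 12: PC=4 idx=0 pred=N actual=T -> ctr[0]=1

Answer: 1 0 1 0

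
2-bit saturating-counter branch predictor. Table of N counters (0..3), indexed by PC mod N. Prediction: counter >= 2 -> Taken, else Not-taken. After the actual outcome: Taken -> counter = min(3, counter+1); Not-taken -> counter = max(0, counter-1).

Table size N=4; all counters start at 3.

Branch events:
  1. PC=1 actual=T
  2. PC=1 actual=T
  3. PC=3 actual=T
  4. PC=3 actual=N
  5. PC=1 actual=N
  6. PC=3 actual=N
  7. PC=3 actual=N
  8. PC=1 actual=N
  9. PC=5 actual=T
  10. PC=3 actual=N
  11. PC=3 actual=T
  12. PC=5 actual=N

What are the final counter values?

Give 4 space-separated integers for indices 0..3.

Answer: 3 1 3 1

Derivation:
Ev 1: PC=1 idx=1 pred=T actual=T -> ctr[1]=3
Ev 2: PC=1 idx=1 pred=T actual=T -> ctr[1]=3
Ev 3: PC=3 idx=3 pred=T actual=T -> ctr[3]=3
Ev 4: PC=3 idx=3 pred=T actual=N -> ctr[3]=2
Ev 5: PC=1 idx=1 pred=T actual=N -> ctr[1]=2
Ev 6: PC=3 idx=3 pred=T actual=N -> ctr[3]=1
Ev 7: PC=3 idx=3 pred=N actual=N -> ctr[3]=0
Ev 8: PC=1 idx=1 pred=T actual=N -> ctr[1]=1
Ev 9: PC=5 idx=1 pred=N actual=T -> ctr[1]=2
Ev 10: PC=3 idx=3 pred=N actual=N -> ctr[3]=0
Ev 11: PC=3 idx=3 pred=N actual=T -> ctr[3]=1
Ev 12: PC=5 idx=1 pred=T actual=N -> ctr[1]=1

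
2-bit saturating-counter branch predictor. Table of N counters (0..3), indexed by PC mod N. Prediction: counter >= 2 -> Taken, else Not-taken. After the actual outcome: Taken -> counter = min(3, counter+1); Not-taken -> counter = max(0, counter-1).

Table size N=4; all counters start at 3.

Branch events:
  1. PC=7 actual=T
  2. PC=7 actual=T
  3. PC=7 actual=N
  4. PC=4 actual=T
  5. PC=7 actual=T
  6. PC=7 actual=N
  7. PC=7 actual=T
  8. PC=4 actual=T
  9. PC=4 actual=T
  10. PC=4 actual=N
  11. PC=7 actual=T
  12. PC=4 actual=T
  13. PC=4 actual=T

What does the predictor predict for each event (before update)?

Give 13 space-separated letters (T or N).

Ev 1: PC=7 idx=3 pred=T actual=T -> ctr[3]=3
Ev 2: PC=7 idx=3 pred=T actual=T -> ctr[3]=3
Ev 3: PC=7 idx=3 pred=T actual=N -> ctr[3]=2
Ev 4: PC=4 idx=0 pred=T actual=T -> ctr[0]=3
Ev 5: PC=7 idx=3 pred=T actual=T -> ctr[3]=3
Ev 6: PC=7 idx=3 pred=T actual=N -> ctr[3]=2
Ev 7: PC=7 idx=3 pred=T actual=T -> ctr[3]=3
Ev 8: PC=4 idx=0 pred=T actual=T -> ctr[0]=3
Ev 9: PC=4 idx=0 pred=T actual=T -> ctr[0]=3
Ev 10: PC=4 idx=0 pred=T actual=N -> ctr[0]=2
Ev 11: PC=7 idx=3 pred=T actual=T -> ctr[3]=3
Ev 12: PC=4 idx=0 pred=T actual=T -> ctr[0]=3
Ev 13: PC=4 idx=0 pred=T actual=T -> ctr[0]=3

Answer: T T T T T T T T T T T T T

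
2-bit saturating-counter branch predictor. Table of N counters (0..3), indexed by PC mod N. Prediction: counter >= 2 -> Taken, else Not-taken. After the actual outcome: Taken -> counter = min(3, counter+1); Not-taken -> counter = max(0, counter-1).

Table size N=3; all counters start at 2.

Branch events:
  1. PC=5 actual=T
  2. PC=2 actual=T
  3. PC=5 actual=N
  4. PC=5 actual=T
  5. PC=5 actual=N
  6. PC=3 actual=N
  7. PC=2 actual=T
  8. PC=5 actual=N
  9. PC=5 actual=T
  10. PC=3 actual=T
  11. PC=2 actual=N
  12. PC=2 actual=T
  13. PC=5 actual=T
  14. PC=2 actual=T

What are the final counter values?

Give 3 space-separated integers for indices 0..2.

Ev 1: PC=5 idx=2 pred=T actual=T -> ctr[2]=3
Ev 2: PC=2 idx=2 pred=T actual=T -> ctr[2]=3
Ev 3: PC=5 idx=2 pred=T actual=N -> ctr[2]=2
Ev 4: PC=5 idx=2 pred=T actual=T -> ctr[2]=3
Ev 5: PC=5 idx=2 pred=T actual=N -> ctr[2]=2
Ev 6: PC=3 idx=0 pred=T actual=N -> ctr[0]=1
Ev 7: PC=2 idx=2 pred=T actual=T -> ctr[2]=3
Ev 8: PC=5 idx=2 pred=T actual=N -> ctr[2]=2
Ev 9: PC=5 idx=2 pred=T actual=T -> ctr[2]=3
Ev 10: PC=3 idx=0 pred=N actual=T -> ctr[0]=2
Ev 11: PC=2 idx=2 pred=T actual=N -> ctr[2]=2
Ev 12: PC=2 idx=2 pred=T actual=T -> ctr[2]=3
Ev 13: PC=5 idx=2 pred=T actual=T -> ctr[2]=3
Ev 14: PC=2 idx=2 pred=T actual=T -> ctr[2]=3

Answer: 2 2 3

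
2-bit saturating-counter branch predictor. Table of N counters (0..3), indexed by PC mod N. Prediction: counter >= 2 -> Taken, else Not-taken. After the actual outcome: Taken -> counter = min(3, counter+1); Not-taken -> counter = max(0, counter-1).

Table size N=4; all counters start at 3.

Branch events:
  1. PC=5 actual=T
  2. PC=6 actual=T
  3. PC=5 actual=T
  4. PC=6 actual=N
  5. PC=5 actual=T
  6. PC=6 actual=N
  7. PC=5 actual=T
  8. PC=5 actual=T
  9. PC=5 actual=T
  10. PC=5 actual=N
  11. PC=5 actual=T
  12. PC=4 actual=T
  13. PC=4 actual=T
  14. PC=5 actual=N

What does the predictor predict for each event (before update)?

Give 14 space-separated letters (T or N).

Answer: T T T T T T T T T T T T T T

Derivation:
Ev 1: PC=5 idx=1 pred=T actual=T -> ctr[1]=3
Ev 2: PC=6 idx=2 pred=T actual=T -> ctr[2]=3
Ev 3: PC=5 idx=1 pred=T actual=T -> ctr[1]=3
Ev 4: PC=6 idx=2 pred=T actual=N -> ctr[2]=2
Ev 5: PC=5 idx=1 pred=T actual=T -> ctr[1]=3
Ev 6: PC=6 idx=2 pred=T actual=N -> ctr[2]=1
Ev 7: PC=5 idx=1 pred=T actual=T -> ctr[1]=3
Ev 8: PC=5 idx=1 pred=T actual=T -> ctr[1]=3
Ev 9: PC=5 idx=1 pred=T actual=T -> ctr[1]=3
Ev 10: PC=5 idx=1 pred=T actual=N -> ctr[1]=2
Ev 11: PC=5 idx=1 pred=T actual=T -> ctr[1]=3
Ev 12: PC=4 idx=0 pred=T actual=T -> ctr[0]=3
Ev 13: PC=4 idx=0 pred=T actual=T -> ctr[0]=3
Ev 14: PC=5 idx=1 pred=T actual=N -> ctr[1]=2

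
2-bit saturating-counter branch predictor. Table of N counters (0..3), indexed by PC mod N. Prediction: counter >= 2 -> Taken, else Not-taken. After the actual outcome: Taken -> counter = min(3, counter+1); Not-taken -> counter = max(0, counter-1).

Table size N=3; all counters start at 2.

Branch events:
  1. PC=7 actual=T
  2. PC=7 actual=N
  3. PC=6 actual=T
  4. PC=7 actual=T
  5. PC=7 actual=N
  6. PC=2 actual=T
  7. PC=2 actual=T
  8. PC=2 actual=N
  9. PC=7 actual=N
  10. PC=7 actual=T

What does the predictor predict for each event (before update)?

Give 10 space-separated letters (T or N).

Answer: T T T T T T T T T N

Derivation:
Ev 1: PC=7 idx=1 pred=T actual=T -> ctr[1]=3
Ev 2: PC=7 idx=1 pred=T actual=N -> ctr[1]=2
Ev 3: PC=6 idx=0 pred=T actual=T -> ctr[0]=3
Ev 4: PC=7 idx=1 pred=T actual=T -> ctr[1]=3
Ev 5: PC=7 idx=1 pred=T actual=N -> ctr[1]=2
Ev 6: PC=2 idx=2 pred=T actual=T -> ctr[2]=3
Ev 7: PC=2 idx=2 pred=T actual=T -> ctr[2]=3
Ev 8: PC=2 idx=2 pred=T actual=N -> ctr[2]=2
Ev 9: PC=7 idx=1 pred=T actual=N -> ctr[1]=1
Ev 10: PC=7 idx=1 pred=N actual=T -> ctr[1]=2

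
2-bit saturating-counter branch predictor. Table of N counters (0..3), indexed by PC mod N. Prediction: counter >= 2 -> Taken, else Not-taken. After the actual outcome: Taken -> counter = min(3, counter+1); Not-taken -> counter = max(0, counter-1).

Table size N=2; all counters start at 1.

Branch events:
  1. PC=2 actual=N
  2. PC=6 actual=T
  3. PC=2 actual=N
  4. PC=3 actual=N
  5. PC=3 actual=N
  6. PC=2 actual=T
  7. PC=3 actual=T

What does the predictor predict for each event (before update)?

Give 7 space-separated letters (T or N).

Answer: N N N N N N N

Derivation:
Ev 1: PC=2 idx=0 pred=N actual=N -> ctr[0]=0
Ev 2: PC=6 idx=0 pred=N actual=T -> ctr[0]=1
Ev 3: PC=2 idx=0 pred=N actual=N -> ctr[0]=0
Ev 4: PC=3 idx=1 pred=N actual=N -> ctr[1]=0
Ev 5: PC=3 idx=1 pred=N actual=N -> ctr[1]=0
Ev 6: PC=2 idx=0 pred=N actual=T -> ctr[0]=1
Ev 7: PC=3 idx=1 pred=N actual=T -> ctr[1]=1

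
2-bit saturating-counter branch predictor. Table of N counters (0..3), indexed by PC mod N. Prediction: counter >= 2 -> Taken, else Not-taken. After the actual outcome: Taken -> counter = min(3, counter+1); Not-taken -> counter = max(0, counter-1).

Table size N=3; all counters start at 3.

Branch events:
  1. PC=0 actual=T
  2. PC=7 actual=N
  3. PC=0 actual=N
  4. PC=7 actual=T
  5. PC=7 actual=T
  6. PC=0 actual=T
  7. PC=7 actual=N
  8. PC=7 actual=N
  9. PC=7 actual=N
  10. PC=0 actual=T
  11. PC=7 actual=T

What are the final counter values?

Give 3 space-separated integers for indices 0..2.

Ev 1: PC=0 idx=0 pred=T actual=T -> ctr[0]=3
Ev 2: PC=7 idx=1 pred=T actual=N -> ctr[1]=2
Ev 3: PC=0 idx=0 pred=T actual=N -> ctr[0]=2
Ev 4: PC=7 idx=1 pred=T actual=T -> ctr[1]=3
Ev 5: PC=7 idx=1 pred=T actual=T -> ctr[1]=3
Ev 6: PC=0 idx=0 pred=T actual=T -> ctr[0]=3
Ev 7: PC=7 idx=1 pred=T actual=N -> ctr[1]=2
Ev 8: PC=7 idx=1 pred=T actual=N -> ctr[1]=1
Ev 9: PC=7 idx=1 pred=N actual=N -> ctr[1]=0
Ev 10: PC=0 idx=0 pred=T actual=T -> ctr[0]=3
Ev 11: PC=7 idx=1 pred=N actual=T -> ctr[1]=1

Answer: 3 1 3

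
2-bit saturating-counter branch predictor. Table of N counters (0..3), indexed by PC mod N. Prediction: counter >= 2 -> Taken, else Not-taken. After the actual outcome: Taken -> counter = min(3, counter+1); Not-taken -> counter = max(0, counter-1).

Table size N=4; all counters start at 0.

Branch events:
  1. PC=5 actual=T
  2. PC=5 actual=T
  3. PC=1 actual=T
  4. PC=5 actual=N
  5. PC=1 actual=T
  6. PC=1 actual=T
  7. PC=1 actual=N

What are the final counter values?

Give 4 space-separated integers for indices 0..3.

Answer: 0 2 0 0

Derivation:
Ev 1: PC=5 idx=1 pred=N actual=T -> ctr[1]=1
Ev 2: PC=5 idx=1 pred=N actual=T -> ctr[1]=2
Ev 3: PC=1 idx=1 pred=T actual=T -> ctr[1]=3
Ev 4: PC=5 idx=1 pred=T actual=N -> ctr[1]=2
Ev 5: PC=1 idx=1 pred=T actual=T -> ctr[1]=3
Ev 6: PC=1 idx=1 pred=T actual=T -> ctr[1]=3
Ev 7: PC=1 idx=1 pred=T actual=N -> ctr[1]=2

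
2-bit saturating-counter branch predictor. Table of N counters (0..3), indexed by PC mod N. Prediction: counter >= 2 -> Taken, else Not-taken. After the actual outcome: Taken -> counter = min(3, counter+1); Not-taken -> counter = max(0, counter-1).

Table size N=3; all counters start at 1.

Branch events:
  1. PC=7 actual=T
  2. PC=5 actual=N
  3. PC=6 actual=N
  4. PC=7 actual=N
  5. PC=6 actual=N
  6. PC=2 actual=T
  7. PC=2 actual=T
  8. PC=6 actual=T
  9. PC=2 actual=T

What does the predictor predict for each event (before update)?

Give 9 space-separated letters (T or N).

Answer: N N N T N N N N T

Derivation:
Ev 1: PC=7 idx=1 pred=N actual=T -> ctr[1]=2
Ev 2: PC=5 idx=2 pred=N actual=N -> ctr[2]=0
Ev 3: PC=6 idx=0 pred=N actual=N -> ctr[0]=0
Ev 4: PC=7 idx=1 pred=T actual=N -> ctr[1]=1
Ev 5: PC=6 idx=0 pred=N actual=N -> ctr[0]=0
Ev 6: PC=2 idx=2 pred=N actual=T -> ctr[2]=1
Ev 7: PC=2 idx=2 pred=N actual=T -> ctr[2]=2
Ev 8: PC=6 idx=0 pred=N actual=T -> ctr[0]=1
Ev 9: PC=2 idx=2 pred=T actual=T -> ctr[2]=3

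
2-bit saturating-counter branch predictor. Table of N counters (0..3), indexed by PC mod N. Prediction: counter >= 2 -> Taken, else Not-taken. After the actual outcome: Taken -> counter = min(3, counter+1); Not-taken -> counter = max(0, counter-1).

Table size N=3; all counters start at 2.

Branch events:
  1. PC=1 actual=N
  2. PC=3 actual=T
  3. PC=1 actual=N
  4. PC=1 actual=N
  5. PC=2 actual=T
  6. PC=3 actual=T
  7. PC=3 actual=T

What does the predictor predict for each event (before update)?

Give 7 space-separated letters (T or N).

Answer: T T N N T T T

Derivation:
Ev 1: PC=1 idx=1 pred=T actual=N -> ctr[1]=1
Ev 2: PC=3 idx=0 pred=T actual=T -> ctr[0]=3
Ev 3: PC=1 idx=1 pred=N actual=N -> ctr[1]=0
Ev 4: PC=1 idx=1 pred=N actual=N -> ctr[1]=0
Ev 5: PC=2 idx=2 pred=T actual=T -> ctr[2]=3
Ev 6: PC=3 idx=0 pred=T actual=T -> ctr[0]=3
Ev 7: PC=3 idx=0 pred=T actual=T -> ctr[0]=3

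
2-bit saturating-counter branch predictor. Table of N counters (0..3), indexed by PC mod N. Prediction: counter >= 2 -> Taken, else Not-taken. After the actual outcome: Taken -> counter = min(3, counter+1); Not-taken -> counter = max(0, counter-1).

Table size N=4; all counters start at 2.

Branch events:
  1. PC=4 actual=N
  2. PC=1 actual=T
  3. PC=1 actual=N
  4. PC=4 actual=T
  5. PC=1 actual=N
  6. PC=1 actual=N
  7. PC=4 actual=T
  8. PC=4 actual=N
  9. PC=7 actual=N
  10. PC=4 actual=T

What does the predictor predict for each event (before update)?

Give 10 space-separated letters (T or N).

Ev 1: PC=4 idx=0 pred=T actual=N -> ctr[0]=1
Ev 2: PC=1 idx=1 pred=T actual=T -> ctr[1]=3
Ev 3: PC=1 idx=1 pred=T actual=N -> ctr[1]=2
Ev 4: PC=4 idx=0 pred=N actual=T -> ctr[0]=2
Ev 5: PC=1 idx=1 pred=T actual=N -> ctr[1]=1
Ev 6: PC=1 idx=1 pred=N actual=N -> ctr[1]=0
Ev 7: PC=4 idx=0 pred=T actual=T -> ctr[0]=3
Ev 8: PC=4 idx=0 pred=T actual=N -> ctr[0]=2
Ev 9: PC=7 idx=3 pred=T actual=N -> ctr[3]=1
Ev 10: PC=4 idx=0 pred=T actual=T -> ctr[0]=3

Answer: T T T N T N T T T T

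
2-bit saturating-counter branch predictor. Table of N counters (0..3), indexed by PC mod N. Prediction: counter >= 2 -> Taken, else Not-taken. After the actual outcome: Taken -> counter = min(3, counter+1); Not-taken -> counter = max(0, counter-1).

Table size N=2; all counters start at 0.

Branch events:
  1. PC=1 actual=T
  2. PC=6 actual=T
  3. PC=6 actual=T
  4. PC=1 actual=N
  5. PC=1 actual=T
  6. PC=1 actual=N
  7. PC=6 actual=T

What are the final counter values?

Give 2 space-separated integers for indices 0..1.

Answer: 3 0

Derivation:
Ev 1: PC=1 idx=1 pred=N actual=T -> ctr[1]=1
Ev 2: PC=6 idx=0 pred=N actual=T -> ctr[0]=1
Ev 3: PC=6 idx=0 pred=N actual=T -> ctr[0]=2
Ev 4: PC=1 idx=1 pred=N actual=N -> ctr[1]=0
Ev 5: PC=1 idx=1 pred=N actual=T -> ctr[1]=1
Ev 6: PC=1 idx=1 pred=N actual=N -> ctr[1]=0
Ev 7: PC=6 idx=0 pred=T actual=T -> ctr[0]=3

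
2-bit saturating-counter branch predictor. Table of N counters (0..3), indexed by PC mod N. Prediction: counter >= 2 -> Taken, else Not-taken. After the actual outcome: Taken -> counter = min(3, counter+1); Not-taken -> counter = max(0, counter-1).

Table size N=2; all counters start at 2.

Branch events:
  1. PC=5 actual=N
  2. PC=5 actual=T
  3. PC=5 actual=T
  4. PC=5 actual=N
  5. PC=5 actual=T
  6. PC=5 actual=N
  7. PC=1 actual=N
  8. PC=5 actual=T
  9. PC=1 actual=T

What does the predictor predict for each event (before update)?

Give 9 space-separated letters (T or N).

Ev 1: PC=5 idx=1 pred=T actual=N -> ctr[1]=1
Ev 2: PC=5 idx=1 pred=N actual=T -> ctr[1]=2
Ev 3: PC=5 idx=1 pred=T actual=T -> ctr[1]=3
Ev 4: PC=5 idx=1 pred=T actual=N -> ctr[1]=2
Ev 5: PC=5 idx=1 pred=T actual=T -> ctr[1]=3
Ev 6: PC=5 idx=1 pred=T actual=N -> ctr[1]=2
Ev 7: PC=1 idx=1 pred=T actual=N -> ctr[1]=1
Ev 8: PC=5 idx=1 pred=N actual=T -> ctr[1]=2
Ev 9: PC=1 idx=1 pred=T actual=T -> ctr[1]=3

Answer: T N T T T T T N T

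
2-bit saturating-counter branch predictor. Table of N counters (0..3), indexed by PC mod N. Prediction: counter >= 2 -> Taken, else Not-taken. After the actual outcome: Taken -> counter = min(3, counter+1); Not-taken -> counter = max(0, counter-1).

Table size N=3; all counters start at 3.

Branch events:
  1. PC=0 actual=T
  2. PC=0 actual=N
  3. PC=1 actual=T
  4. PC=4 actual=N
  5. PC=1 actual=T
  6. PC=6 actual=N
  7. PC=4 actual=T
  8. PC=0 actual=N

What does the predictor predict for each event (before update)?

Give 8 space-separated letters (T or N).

Ev 1: PC=0 idx=0 pred=T actual=T -> ctr[0]=3
Ev 2: PC=0 idx=0 pred=T actual=N -> ctr[0]=2
Ev 3: PC=1 idx=1 pred=T actual=T -> ctr[1]=3
Ev 4: PC=4 idx=1 pred=T actual=N -> ctr[1]=2
Ev 5: PC=1 idx=1 pred=T actual=T -> ctr[1]=3
Ev 6: PC=6 idx=0 pred=T actual=N -> ctr[0]=1
Ev 7: PC=4 idx=1 pred=T actual=T -> ctr[1]=3
Ev 8: PC=0 idx=0 pred=N actual=N -> ctr[0]=0

Answer: T T T T T T T N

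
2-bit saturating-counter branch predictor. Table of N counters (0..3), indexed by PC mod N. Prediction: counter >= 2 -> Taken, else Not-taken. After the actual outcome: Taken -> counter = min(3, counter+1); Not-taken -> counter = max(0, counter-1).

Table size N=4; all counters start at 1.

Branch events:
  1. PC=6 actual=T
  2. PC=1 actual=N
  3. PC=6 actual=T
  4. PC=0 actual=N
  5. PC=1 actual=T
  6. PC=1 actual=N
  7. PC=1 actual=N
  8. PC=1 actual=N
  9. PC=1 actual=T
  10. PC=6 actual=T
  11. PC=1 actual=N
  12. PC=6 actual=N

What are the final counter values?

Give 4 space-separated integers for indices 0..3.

Ev 1: PC=6 idx=2 pred=N actual=T -> ctr[2]=2
Ev 2: PC=1 idx=1 pred=N actual=N -> ctr[1]=0
Ev 3: PC=6 idx=2 pred=T actual=T -> ctr[2]=3
Ev 4: PC=0 idx=0 pred=N actual=N -> ctr[0]=0
Ev 5: PC=1 idx=1 pred=N actual=T -> ctr[1]=1
Ev 6: PC=1 idx=1 pred=N actual=N -> ctr[1]=0
Ev 7: PC=1 idx=1 pred=N actual=N -> ctr[1]=0
Ev 8: PC=1 idx=1 pred=N actual=N -> ctr[1]=0
Ev 9: PC=1 idx=1 pred=N actual=T -> ctr[1]=1
Ev 10: PC=6 idx=2 pred=T actual=T -> ctr[2]=3
Ev 11: PC=1 idx=1 pred=N actual=N -> ctr[1]=0
Ev 12: PC=6 idx=2 pred=T actual=N -> ctr[2]=2

Answer: 0 0 2 1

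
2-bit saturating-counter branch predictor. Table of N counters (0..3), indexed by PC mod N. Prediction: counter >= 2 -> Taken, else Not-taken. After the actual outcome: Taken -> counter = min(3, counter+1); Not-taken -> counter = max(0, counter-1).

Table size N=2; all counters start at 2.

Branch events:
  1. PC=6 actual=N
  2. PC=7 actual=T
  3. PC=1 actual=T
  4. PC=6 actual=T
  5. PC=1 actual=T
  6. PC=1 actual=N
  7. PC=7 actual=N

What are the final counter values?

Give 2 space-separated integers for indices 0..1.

Ev 1: PC=6 idx=0 pred=T actual=N -> ctr[0]=1
Ev 2: PC=7 idx=1 pred=T actual=T -> ctr[1]=3
Ev 3: PC=1 idx=1 pred=T actual=T -> ctr[1]=3
Ev 4: PC=6 idx=0 pred=N actual=T -> ctr[0]=2
Ev 5: PC=1 idx=1 pred=T actual=T -> ctr[1]=3
Ev 6: PC=1 idx=1 pred=T actual=N -> ctr[1]=2
Ev 7: PC=7 idx=1 pred=T actual=N -> ctr[1]=1

Answer: 2 1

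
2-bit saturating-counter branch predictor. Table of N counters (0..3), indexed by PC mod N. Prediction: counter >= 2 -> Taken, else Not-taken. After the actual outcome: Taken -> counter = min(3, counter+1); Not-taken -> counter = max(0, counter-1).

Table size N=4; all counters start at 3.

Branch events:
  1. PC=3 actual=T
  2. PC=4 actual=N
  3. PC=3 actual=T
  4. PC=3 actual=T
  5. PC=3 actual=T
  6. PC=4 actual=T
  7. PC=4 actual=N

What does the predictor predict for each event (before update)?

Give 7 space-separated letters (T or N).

Answer: T T T T T T T

Derivation:
Ev 1: PC=3 idx=3 pred=T actual=T -> ctr[3]=3
Ev 2: PC=4 idx=0 pred=T actual=N -> ctr[0]=2
Ev 3: PC=3 idx=3 pred=T actual=T -> ctr[3]=3
Ev 4: PC=3 idx=3 pred=T actual=T -> ctr[3]=3
Ev 5: PC=3 idx=3 pred=T actual=T -> ctr[3]=3
Ev 6: PC=4 idx=0 pred=T actual=T -> ctr[0]=3
Ev 7: PC=4 idx=0 pred=T actual=N -> ctr[0]=2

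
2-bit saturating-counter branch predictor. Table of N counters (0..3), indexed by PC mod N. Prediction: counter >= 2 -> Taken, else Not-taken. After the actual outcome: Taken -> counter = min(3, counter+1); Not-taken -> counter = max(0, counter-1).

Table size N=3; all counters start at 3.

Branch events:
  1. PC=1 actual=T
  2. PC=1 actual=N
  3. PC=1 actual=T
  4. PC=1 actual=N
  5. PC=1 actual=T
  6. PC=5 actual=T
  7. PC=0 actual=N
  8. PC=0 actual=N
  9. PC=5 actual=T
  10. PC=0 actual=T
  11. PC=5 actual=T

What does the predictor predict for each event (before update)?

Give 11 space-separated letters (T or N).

Ev 1: PC=1 idx=1 pred=T actual=T -> ctr[1]=3
Ev 2: PC=1 idx=1 pred=T actual=N -> ctr[1]=2
Ev 3: PC=1 idx=1 pred=T actual=T -> ctr[1]=3
Ev 4: PC=1 idx=1 pred=T actual=N -> ctr[1]=2
Ev 5: PC=1 idx=1 pred=T actual=T -> ctr[1]=3
Ev 6: PC=5 idx=2 pred=T actual=T -> ctr[2]=3
Ev 7: PC=0 idx=0 pred=T actual=N -> ctr[0]=2
Ev 8: PC=0 idx=0 pred=T actual=N -> ctr[0]=1
Ev 9: PC=5 idx=2 pred=T actual=T -> ctr[2]=3
Ev 10: PC=0 idx=0 pred=N actual=T -> ctr[0]=2
Ev 11: PC=5 idx=2 pred=T actual=T -> ctr[2]=3

Answer: T T T T T T T T T N T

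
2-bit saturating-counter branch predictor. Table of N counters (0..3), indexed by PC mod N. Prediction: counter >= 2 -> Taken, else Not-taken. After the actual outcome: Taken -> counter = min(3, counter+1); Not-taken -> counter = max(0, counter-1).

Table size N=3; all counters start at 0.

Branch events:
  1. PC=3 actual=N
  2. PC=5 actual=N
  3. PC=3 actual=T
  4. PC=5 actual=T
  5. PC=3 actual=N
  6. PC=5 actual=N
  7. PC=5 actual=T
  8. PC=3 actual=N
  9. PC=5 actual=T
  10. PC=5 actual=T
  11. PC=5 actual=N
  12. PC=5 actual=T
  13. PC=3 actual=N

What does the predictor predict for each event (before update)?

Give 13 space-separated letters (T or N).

Ev 1: PC=3 idx=0 pred=N actual=N -> ctr[0]=0
Ev 2: PC=5 idx=2 pred=N actual=N -> ctr[2]=0
Ev 3: PC=3 idx=0 pred=N actual=T -> ctr[0]=1
Ev 4: PC=5 idx=2 pred=N actual=T -> ctr[2]=1
Ev 5: PC=3 idx=0 pred=N actual=N -> ctr[0]=0
Ev 6: PC=5 idx=2 pred=N actual=N -> ctr[2]=0
Ev 7: PC=5 idx=2 pred=N actual=T -> ctr[2]=1
Ev 8: PC=3 idx=0 pred=N actual=N -> ctr[0]=0
Ev 9: PC=5 idx=2 pred=N actual=T -> ctr[2]=2
Ev 10: PC=5 idx=2 pred=T actual=T -> ctr[2]=3
Ev 11: PC=5 idx=2 pred=T actual=N -> ctr[2]=2
Ev 12: PC=5 idx=2 pred=T actual=T -> ctr[2]=3
Ev 13: PC=3 idx=0 pred=N actual=N -> ctr[0]=0

Answer: N N N N N N N N N T T T N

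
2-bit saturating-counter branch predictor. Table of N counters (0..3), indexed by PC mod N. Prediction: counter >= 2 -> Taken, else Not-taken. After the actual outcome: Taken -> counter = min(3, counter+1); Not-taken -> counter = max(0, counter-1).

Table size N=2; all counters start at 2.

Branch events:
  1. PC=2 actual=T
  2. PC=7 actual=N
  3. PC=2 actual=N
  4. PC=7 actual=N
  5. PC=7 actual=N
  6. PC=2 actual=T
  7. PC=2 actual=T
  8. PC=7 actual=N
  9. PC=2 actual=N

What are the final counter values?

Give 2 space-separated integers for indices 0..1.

Ev 1: PC=2 idx=0 pred=T actual=T -> ctr[0]=3
Ev 2: PC=7 idx=1 pred=T actual=N -> ctr[1]=1
Ev 3: PC=2 idx=0 pred=T actual=N -> ctr[0]=2
Ev 4: PC=7 idx=1 pred=N actual=N -> ctr[1]=0
Ev 5: PC=7 idx=1 pred=N actual=N -> ctr[1]=0
Ev 6: PC=2 idx=0 pred=T actual=T -> ctr[0]=3
Ev 7: PC=2 idx=0 pred=T actual=T -> ctr[0]=3
Ev 8: PC=7 idx=1 pred=N actual=N -> ctr[1]=0
Ev 9: PC=2 idx=0 pred=T actual=N -> ctr[0]=2

Answer: 2 0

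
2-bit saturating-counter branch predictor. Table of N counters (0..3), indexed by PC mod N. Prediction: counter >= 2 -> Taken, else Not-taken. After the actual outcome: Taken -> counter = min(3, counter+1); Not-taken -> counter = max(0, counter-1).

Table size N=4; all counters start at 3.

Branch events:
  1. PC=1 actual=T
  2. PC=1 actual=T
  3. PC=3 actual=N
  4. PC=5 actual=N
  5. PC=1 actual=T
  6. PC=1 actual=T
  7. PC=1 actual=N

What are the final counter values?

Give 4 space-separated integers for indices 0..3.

Answer: 3 2 3 2

Derivation:
Ev 1: PC=1 idx=1 pred=T actual=T -> ctr[1]=3
Ev 2: PC=1 idx=1 pred=T actual=T -> ctr[1]=3
Ev 3: PC=3 idx=3 pred=T actual=N -> ctr[3]=2
Ev 4: PC=5 idx=1 pred=T actual=N -> ctr[1]=2
Ev 5: PC=1 idx=1 pred=T actual=T -> ctr[1]=3
Ev 6: PC=1 idx=1 pred=T actual=T -> ctr[1]=3
Ev 7: PC=1 idx=1 pred=T actual=N -> ctr[1]=2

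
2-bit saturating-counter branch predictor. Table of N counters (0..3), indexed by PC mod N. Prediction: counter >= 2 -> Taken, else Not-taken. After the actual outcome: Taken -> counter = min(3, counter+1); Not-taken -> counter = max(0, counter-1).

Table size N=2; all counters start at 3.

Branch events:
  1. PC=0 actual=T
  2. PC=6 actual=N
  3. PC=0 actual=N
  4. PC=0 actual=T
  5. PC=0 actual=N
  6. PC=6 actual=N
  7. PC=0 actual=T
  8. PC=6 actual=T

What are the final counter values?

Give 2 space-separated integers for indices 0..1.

Answer: 2 3

Derivation:
Ev 1: PC=0 idx=0 pred=T actual=T -> ctr[0]=3
Ev 2: PC=6 idx=0 pred=T actual=N -> ctr[0]=2
Ev 3: PC=0 idx=0 pred=T actual=N -> ctr[0]=1
Ev 4: PC=0 idx=0 pred=N actual=T -> ctr[0]=2
Ev 5: PC=0 idx=0 pred=T actual=N -> ctr[0]=1
Ev 6: PC=6 idx=0 pred=N actual=N -> ctr[0]=0
Ev 7: PC=0 idx=0 pred=N actual=T -> ctr[0]=1
Ev 8: PC=6 idx=0 pred=N actual=T -> ctr[0]=2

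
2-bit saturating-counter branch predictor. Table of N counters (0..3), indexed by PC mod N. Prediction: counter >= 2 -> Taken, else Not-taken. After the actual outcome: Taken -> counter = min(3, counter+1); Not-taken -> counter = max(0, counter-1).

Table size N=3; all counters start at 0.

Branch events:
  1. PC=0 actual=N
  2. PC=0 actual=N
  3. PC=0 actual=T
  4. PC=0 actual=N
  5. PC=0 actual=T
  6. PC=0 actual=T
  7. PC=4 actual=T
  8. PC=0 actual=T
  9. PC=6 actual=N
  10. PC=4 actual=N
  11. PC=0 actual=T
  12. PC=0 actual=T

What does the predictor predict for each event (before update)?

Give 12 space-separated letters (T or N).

Ev 1: PC=0 idx=0 pred=N actual=N -> ctr[0]=0
Ev 2: PC=0 idx=0 pred=N actual=N -> ctr[0]=0
Ev 3: PC=0 idx=0 pred=N actual=T -> ctr[0]=1
Ev 4: PC=0 idx=0 pred=N actual=N -> ctr[0]=0
Ev 5: PC=0 idx=0 pred=N actual=T -> ctr[0]=1
Ev 6: PC=0 idx=0 pred=N actual=T -> ctr[0]=2
Ev 7: PC=4 idx=1 pred=N actual=T -> ctr[1]=1
Ev 8: PC=0 idx=0 pred=T actual=T -> ctr[0]=3
Ev 9: PC=6 idx=0 pred=T actual=N -> ctr[0]=2
Ev 10: PC=4 idx=1 pred=N actual=N -> ctr[1]=0
Ev 11: PC=0 idx=0 pred=T actual=T -> ctr[0]=3
Ev 12: PC=0 idx=0 pred=T actual=T -> ctr[0]=3

Answer: N N N N N N N T T N T T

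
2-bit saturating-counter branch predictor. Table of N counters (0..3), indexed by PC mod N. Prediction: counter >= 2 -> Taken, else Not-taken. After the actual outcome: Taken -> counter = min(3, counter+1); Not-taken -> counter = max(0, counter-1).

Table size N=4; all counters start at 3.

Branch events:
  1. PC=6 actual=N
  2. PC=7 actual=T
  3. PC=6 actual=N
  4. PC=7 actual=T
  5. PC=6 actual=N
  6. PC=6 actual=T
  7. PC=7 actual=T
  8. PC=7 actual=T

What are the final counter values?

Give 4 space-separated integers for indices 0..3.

Ev 1: PC=6 idx=2 pred=T actual=N -> ctr[2]=2
Ev 2: PC=7 idx=3 pred=T actual=T -> ctr[3]=3
Ev 3: PC=6 idx=2 pred=T actual=N -> ctr[2]=1
Ev 4: PC=7 idx=3 pred=T actual=T -> ctr[3]=3
Ev 5: PC=6 idx=2 pred=N actual=N -> ctr[2]=0
Ev 6: PC=6 idx=2 pred=N actual=T -> ctr[2]=1
Ev 7: PC=7 idx=3 pred=T actual=T -> ctr[3]=3
Ev 8: PC=7 idx=3 pred=T actual=T -> ctr[3]=3

Answer: 3 3 1 3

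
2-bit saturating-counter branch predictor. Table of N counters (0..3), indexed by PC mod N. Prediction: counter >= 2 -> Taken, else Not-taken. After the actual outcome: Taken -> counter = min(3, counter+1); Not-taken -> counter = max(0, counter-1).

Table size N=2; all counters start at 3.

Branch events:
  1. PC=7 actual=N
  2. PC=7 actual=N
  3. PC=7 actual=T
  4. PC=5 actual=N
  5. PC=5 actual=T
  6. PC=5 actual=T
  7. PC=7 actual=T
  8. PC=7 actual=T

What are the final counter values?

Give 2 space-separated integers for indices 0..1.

Answer: 3 3

Derivation:
Ev 1: PC=7 idx=1 pred=T actual=N -> ctr[1]=2
Ev 2: PC=7 idx=1 pred=T actual=N -> ctr[1]=1
Ev 3: PC=7 idx=1 pred=N actual=T -> ctr[1]=2
Ev 4: PC=5 idx=1 pred=T actual=N -> ctr[1]=1
Ev 5: PC=5 idx=1 pred=N actual=T -> ctr[1]=2
Ev 6: PC=5 idx=1 pred=T actual=T -> ctr[1]=3
Ev 7: PC=7 idx=1 pred=T actual=T -> ctr[1]=3
Ev 8: PC=7 idx=1 pred=T actual=T -> ctr[1]=3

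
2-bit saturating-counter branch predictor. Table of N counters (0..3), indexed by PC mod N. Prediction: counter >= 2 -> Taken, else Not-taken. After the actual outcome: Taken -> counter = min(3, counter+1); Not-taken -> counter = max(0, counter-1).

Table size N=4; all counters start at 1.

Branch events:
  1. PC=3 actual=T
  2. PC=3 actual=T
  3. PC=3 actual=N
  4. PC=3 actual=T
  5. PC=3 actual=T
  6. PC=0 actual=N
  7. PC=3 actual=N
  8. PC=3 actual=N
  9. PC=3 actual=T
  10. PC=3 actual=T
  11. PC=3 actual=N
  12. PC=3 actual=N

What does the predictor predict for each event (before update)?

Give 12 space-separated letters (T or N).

Answer: N T T T T N T T N T T T

Derivation:
Ev 1: PC=3 idx=3 pred=N actual=T -> ctr[3]=2
Ev 2: PC=3 idx=3 pred=T actual=T -> ctr[3]=3
Ev 3: PC=3 idx=3 pred=T actual=N -> ctr[3]=2
Ev 4: PC=3 idx=3 pred=T actual=T -> ctr[3]=3
Ev 5: PC=3 idx=3 pred=T actual=T -> ctr[3]=3
Ev 6: PC=0 idx=0 pred=N actual=N -> ctr[0]=0
Ev 7: PC=3 idx=3 pred=T actual=N -> ctr[3]=2
Ev 8: PC=3 idx=3 pred=T actual=N -> ctr[3]=1
Ev 9: PC=3 idx=3 pred=N actual=T -> ctr[3]=2
Ev 10: PC=3 idx=3 pred=T actual=T -> ctr[3]=3
Ev 11: PC=3 idx=3 pred=T actual=N -> ctr[3]=2
Ev 12: PC=3 idx=3 pred=T actual=N -> ctr[3]=1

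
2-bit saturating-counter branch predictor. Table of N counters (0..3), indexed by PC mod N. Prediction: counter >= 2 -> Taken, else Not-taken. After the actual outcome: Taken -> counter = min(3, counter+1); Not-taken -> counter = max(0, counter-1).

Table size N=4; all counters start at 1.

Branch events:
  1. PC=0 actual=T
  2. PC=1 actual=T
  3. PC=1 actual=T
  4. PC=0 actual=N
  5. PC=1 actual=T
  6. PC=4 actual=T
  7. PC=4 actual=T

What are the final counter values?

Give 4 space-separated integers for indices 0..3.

Ev 1: PC=0 idx=0 pred=N actual=T -> ctr[0]=2
Ev 2: PC=1 idx=1 pred=N actual=T -> ctr[1]=2
Ev 3: PC=1 idx=1 pred=T actual=T -> ctr[1]=3
Ev 4: PC=0 idx=0 pred=T actual=N -> ctr[0]=1
Ev 5: PC=1 idx=1 pred=T actual=T -> ctr[1]=3
Ev 6: PC=4 idx=0 pred=N actual=T -> ctr[0]=2
Ev 7: PC=4 idx=0 pred=T actual=T -> ctr[0]=3

Answer: 3 3 1 1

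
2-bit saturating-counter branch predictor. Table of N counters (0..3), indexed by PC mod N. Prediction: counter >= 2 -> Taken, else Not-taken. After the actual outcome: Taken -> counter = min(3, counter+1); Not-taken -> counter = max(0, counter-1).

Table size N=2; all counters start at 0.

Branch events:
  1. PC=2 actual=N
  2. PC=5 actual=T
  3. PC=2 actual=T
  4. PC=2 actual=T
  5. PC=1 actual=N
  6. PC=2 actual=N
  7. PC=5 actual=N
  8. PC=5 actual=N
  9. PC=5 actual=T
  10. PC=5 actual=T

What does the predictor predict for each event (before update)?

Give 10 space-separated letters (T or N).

Ev 1: PC=2 idx=0 pred=N actual=N -> ctr[0]=0
Ev 2: PC=5 idx=1 pred=N actual=T -> ctr[1]=1
Ev 3: PC=2 idx=0 pred=N actual=T -> ctr[0]=1
Ev 4: PC=2 idx=0 pred=N actual=T -> ctr[0]=2
Ev 5: PC=1 idx=1 pred=N actual=N -> ctr[1]=0
Ev 6: PC=2 idx=0 pred=T actual=N -> ctr[0]=1
Ev 7: PC=5 idx=1 pred=N actual=N -> ctr[1]=0
Ev 8: PC=5 idx=1 pred=N actual=N -> ctr[1]=0
Ev 9: PC=5 idx=1 pred=N actual=T -> ctr[1]=1
Ev 10: PC=5 idx=1 pred=N actual=T -> ctr[1]=2

Answer: N N N N N T N N N N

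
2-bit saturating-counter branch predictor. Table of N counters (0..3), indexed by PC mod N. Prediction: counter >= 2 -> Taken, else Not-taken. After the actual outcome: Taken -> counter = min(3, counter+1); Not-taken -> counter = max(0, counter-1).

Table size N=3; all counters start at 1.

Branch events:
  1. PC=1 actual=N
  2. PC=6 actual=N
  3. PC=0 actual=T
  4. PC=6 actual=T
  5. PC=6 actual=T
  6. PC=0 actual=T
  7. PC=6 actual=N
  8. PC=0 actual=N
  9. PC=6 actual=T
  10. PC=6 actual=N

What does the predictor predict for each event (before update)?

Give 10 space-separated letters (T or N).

Ev 1: PC=1 idx=1 pred=N actual=N -> ctr[1]=0
Ev 2: PC=6 idx=0 pred=N actual=N -> ctr[0]=0
Ev 3: PC=0 idx=0 pred=N actual=T -> ctr[0]=1
Ev 4: PC=6 idx=0 pred=N actual=T -> ctr[0]=2
Ev 5: PC=6 idx=0 pred=T actual=T -> ctr[0]=3
Ev 6: PC=0 idx=0 pred=T actual=T -> ctr[0]=3
Ev 7: PC=6 idx=0 pred=T actual=N -> ctr[0]=2
Ev 8: PC=0 idx=0 pred=T actual=N -> ctr[0]=1
Ev 9: PC=6 idx=0 pred=N actual=T -> ctr[0]=2
Ev 10: PC=6 idx=0 pred=T actual=N -> ctr[0]=1

Answer: N N N N T T T T N T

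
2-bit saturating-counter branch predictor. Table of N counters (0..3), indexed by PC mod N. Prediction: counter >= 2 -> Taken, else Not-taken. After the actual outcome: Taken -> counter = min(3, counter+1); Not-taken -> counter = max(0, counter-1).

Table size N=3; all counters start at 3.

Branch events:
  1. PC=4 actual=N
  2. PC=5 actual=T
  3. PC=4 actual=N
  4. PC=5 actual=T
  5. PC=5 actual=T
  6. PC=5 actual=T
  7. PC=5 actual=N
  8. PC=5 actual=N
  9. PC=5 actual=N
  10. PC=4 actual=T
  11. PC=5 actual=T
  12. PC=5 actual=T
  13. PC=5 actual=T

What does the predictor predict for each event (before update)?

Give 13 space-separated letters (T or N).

Ev 1: PC=4 idx=1 pred=T actual=N -> ctr[1]=2
Ev 2: PC=5 idx=2 pred=T actual=T -> ctr[2]=3
Ev 3: PC=4 idx=1 pred=T actual=N -> ctr[1]=1
Ev 4: PC=5 idx=2 pred=T actual=T -> ctr[2]=3
Ev 5: PC=5 idx=2 pred=T actual=T -> ctr[2]=3
Ev 6: PC=5 idx=2 pred=T actual=T -> ctr[2]=3
Ev 7: PC=5 idx=2 pred=T actual=N -> ctr[2]=2
Ev 8: PC=5 idx=2 pred=T actual=N -> ctr[2]=1
Ev 9: PC=5 idx=2 pred=N actual=N -> ctr[2]=0
Ev 10: PC=4 idx=1 pred=N actual=T -> ctr[1]=2
Ev 11: PC=5 idx=2 pred=N actual=T -> ctr[2]=1
Ev 12: PC=5 idx=2 pred=N actual=T -> ctr[2]=2
Ev 13: PC=5 idx=2 pred=T actual=T -> ctr[2]=3

Answer: T T T T T T T T N N N N T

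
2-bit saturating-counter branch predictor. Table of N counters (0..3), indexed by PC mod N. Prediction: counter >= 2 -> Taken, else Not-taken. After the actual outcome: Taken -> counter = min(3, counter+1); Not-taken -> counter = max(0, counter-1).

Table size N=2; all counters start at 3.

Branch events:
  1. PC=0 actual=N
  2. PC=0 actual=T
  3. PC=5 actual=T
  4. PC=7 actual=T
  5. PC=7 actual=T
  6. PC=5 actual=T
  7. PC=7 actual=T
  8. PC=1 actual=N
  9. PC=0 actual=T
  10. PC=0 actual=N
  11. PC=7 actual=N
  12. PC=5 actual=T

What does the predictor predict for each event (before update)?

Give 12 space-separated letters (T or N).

Ev 1: PC=0 idx=0 pred=T actual=N -> ctr[0]=2
Ev 2: PC=0 idx=0 pred=T actual=T -> ctr[0]=3
Ev 3: PC=5 idx=1 pred=T actual=T -> ctr[1]=3
Ev 4: PC=7 idx=1 pred=T actual=T -> ctr[1]=3
Ev 5: PC=7 idx=1 pred=T actual=T -> ctr[1]=3
Ev 6: PC=5 idx=1 pred=T actual=T -> ctr[1]=3
Ev 7: PC=7 idx=1 pred=T actual=T -> ctr[1]=3
Ev 8: PC=1 idx=1 pred=T actual=N -> ctr[1]=2
Ev 9: PC=0 idx=0 pred=T actual=T -> ctr[0]=3
Ev 10: PC=0 idx=0 pred=T actual=N -> ctr[0]=2
Ev 11: PC=7 idx=1 pred=T actual=N -> ctr[1]=1
Ev 12: PC=5 idx=1 pred=N actual=T -> ctr[1]=2

Answer: T T T T T T T T T T T N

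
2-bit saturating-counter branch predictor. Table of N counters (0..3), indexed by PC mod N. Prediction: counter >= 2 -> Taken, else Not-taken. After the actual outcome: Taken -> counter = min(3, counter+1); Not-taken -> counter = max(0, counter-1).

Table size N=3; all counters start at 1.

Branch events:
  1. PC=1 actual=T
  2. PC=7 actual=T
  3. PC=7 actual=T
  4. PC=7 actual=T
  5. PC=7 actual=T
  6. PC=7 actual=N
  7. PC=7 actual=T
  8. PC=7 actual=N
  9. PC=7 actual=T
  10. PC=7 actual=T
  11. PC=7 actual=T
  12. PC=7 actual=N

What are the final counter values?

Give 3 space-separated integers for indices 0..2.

Answer: 1 2 1

Derivation:
Ev 1: PC=1 idx=1 pred=N actual=T -> ctr[1]=2
Ev 2: PC=7 idx=1 pred=T actual=T -> ctr[1]=3
Ev 3: PC=7 idx=1 pred=T actual=T -> ctr[1]=3
Ev 4: PC=7 idx=1 pred=T actual=T -> ctr[1]=3
Ev 5: PC=7 idx=1 pred=T actual=T -> ctr[1]=3
Ev 6: PC=7 idx=1 pred=T actual=N -> ctr[1]=2
Ev 7: PC=7 idx=1 pred=T actual=T -> ctr[1]=3
Ev 8: PC=7 idx=1 pred=T actual=N -> ctr[1]=2
Ev 9: PC=7 idx=1 pred=T actual=T -> ctr[1]=3
Ev 10: PC=7 idx=1 pred=T actual=T -> ctr[1]=3
Ev 11: PC=7 idx=1 pred=T actual=T -> ctr[1]=3
Ev 12: PC=7 idx=1 pred=T actual=N -> ctr[1]=2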